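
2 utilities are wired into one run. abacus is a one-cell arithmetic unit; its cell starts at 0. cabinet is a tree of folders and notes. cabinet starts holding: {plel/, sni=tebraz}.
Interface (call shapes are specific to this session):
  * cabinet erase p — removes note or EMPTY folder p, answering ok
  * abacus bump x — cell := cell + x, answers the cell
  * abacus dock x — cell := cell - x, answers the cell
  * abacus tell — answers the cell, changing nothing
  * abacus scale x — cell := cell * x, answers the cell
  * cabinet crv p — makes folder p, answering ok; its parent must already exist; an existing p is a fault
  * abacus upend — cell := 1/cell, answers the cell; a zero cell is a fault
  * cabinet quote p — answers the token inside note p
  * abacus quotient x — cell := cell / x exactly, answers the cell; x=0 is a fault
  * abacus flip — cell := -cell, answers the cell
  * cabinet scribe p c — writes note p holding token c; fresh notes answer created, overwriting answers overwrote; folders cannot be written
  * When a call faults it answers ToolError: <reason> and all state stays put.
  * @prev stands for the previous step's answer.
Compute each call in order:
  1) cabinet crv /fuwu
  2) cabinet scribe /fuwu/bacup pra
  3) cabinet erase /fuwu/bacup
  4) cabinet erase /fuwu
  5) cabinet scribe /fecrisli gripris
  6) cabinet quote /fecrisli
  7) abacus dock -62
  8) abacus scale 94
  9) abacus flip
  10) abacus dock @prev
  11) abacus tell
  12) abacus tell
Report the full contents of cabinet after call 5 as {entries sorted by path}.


Answer: {fecrisli=gripris, plel/, sni=tebraz}

Derivation:
>> cabinet crv(/fuwu)
<< ok
>> cabinet scribe(/fuwu/bacup, pra)
<< created
>> cabinet erase(/fuwu/bacup)
<< ok
>> cabinet erase(/fuwu)
<< ok
>> cabinet scribe(/fecrisli, gripris)
<< created
>> cabinet quote(/fecrisli)
<< gripris
>> abacus dock(-62)
<< 62
>> abacus scale(94)
<< 5828
>> abacus flip()
<< -5828
>> abacus dock(@prev)
<< 0
>> abacus tell()
<< 0
>> abacus tell()
<< 0


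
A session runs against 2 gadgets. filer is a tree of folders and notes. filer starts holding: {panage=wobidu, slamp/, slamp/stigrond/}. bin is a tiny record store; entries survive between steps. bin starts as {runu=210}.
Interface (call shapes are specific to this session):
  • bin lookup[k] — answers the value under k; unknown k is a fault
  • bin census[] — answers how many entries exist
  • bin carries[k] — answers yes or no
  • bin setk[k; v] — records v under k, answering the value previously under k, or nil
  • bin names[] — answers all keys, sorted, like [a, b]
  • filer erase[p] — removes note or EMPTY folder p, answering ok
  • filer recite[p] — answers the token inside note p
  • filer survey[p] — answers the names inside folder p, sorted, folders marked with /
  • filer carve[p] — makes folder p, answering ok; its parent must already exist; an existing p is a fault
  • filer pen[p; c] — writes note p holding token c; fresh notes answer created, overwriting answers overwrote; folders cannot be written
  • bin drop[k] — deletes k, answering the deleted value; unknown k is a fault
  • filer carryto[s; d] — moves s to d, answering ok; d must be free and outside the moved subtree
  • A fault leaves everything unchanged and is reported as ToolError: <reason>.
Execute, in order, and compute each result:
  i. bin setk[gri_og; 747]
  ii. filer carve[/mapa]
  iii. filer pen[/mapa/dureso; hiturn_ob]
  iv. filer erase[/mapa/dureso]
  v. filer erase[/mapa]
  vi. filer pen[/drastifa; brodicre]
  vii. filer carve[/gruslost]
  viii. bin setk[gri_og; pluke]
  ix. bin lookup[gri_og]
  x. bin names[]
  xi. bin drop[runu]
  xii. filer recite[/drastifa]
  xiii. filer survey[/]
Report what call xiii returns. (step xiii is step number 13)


-> bin setk(k=gri_og, v=747)
<- nil
-> filer carve(p=/mapa)
<- ok
-> filer pen(p=/mapa/dureso, c=hiturn_ob)
<- created
-> filer erase(p=/mapa/dureso)
<- ok
-> filer erase(p=/mapa)
<- ok
-> filer pen(p=/drastifa, c=brodicre)
<- created
-> filer carve(p=/gruslost)
<- ok
-> bin setk(k=gri_og, v=pluke)
<- 747
-> bin lookup(k=gri_og)
<- pluke
-> bin names()
<- [gri_og, runu]
-> bin drop(k=runu)
<- 210
-> filer recite(p=/drastifa)
<- brodicre
-> filer survey(p=/)
<- [drastifa, gruslost/, panage, slamp/]

Answer: [drastifa, gruslost/, panage, slamp/]


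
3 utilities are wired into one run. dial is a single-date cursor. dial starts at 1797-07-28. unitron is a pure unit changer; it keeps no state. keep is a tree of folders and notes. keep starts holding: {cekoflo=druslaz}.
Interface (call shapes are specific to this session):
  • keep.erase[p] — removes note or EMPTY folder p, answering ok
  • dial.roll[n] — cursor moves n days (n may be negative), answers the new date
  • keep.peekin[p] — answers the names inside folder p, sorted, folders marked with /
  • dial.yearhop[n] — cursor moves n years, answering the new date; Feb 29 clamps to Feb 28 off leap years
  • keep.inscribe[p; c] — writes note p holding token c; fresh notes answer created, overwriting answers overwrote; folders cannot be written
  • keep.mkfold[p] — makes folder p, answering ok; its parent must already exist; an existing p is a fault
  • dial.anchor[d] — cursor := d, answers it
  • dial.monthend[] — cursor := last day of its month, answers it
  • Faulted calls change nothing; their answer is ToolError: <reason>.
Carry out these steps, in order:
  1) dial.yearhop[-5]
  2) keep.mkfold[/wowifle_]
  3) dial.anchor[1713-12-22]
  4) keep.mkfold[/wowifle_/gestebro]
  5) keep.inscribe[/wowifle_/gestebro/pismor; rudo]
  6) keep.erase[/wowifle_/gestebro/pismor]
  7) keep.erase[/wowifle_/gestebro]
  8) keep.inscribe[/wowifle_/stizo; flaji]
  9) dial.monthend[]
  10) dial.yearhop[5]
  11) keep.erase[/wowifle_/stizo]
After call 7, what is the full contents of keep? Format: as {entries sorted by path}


Step: dial.yearhop[n=-5]
Result: 1792-07-28
Step: keep.mkfold[p=/wowifle_]
Result: ok
Step: dial.anchor[d=1713-12-22]
Result: 1713-12-22
Step: keep.mkfold[p=/wowifle_/gestebro]
Result: ok
Step: keep.inscribe[p=/wowifle_/gestebro/pismor; c=rudo]
Result: created
Step: keep.erase[p=/wowifle_/gestebro/pismor]
Result: ok
Step: keep.erase[p=/wowifle_/gestebro]
Result: ok
Step: keep.inscribe[p=/wowifle_/stizo; c=flaji]
Result: created
Step: dial.monthend[]
Result: 1713-12-31
Step: dial.yearhop[n=5]
Result: 1718-12-31
Step: keep.erase[p=/wowifle_/stizo]
Result: ok

Answer: {cekoflo=druslaz, wowifle_/}


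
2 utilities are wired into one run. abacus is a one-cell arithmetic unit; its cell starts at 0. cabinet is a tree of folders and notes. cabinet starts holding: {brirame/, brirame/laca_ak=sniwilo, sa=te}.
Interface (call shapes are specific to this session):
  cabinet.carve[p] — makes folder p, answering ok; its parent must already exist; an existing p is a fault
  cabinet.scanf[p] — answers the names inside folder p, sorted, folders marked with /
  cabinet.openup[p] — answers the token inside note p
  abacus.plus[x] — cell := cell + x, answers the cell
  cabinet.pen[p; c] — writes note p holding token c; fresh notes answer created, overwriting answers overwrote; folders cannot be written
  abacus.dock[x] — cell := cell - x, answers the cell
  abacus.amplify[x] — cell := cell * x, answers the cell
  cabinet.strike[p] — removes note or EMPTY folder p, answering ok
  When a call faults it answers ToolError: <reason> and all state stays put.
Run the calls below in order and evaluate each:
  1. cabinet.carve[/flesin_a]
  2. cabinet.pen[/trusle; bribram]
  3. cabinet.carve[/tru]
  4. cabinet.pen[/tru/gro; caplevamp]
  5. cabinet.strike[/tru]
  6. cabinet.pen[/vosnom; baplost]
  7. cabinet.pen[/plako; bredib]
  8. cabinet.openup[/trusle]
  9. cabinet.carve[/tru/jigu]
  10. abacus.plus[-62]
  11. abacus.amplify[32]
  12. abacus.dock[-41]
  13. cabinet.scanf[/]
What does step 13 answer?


Answer: [brirame/, flesin_a/, plako, sa, tru/, trusle, vosnom]

Derivation:
>>> carve p→/flesin_a
= ok
>>> pen p→/trusle c→bribram
= created
>>> carve p→/tru
= ok
>>> pen p→/tru/gro c→caplevamp
= created
>>> strike p→/tru
= ToolError: not empty
>>> pen p→/vosnom c→baplost
= created
>>> pen p→/plako c→bredib
= created
>>> openup p→/trusle
= bribram
>>> carve p→/tru/jigu
= ok
>>> plus x→-62
= -62
>>> amplify x→32
= -1984
>>> dock x→-41
= -1943
>>> scanf p→/
= [brirame/, flesin_a/, plako, sa, tru/, trusle, vosnom]


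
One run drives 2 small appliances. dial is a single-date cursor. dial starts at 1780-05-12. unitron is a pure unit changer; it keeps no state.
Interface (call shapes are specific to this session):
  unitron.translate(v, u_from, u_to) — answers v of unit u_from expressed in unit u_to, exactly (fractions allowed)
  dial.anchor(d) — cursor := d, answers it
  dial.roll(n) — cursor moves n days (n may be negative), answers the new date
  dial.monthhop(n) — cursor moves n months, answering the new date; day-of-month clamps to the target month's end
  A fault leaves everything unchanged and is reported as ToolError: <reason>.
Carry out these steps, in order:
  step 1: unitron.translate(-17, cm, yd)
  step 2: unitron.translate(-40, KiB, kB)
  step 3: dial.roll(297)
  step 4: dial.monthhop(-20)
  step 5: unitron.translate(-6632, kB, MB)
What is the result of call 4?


Next I call unitron.translate on v: -17, u_from: cm, u_to: yd, yielding -425/2286.
I use unitron.translate on v: -40, u_from: KiB, u_to: kB, which returns -1024/25.
Invoking dial.roll on n: 297, yielding 1781-03-05.
I use dial.monthhop on n: -20, and observe 1779-07-05.
Invoking unitron.translate on v: -6632, u_from: kB, u_to: MB, giving -829/125.

Answer: 1779-07-05


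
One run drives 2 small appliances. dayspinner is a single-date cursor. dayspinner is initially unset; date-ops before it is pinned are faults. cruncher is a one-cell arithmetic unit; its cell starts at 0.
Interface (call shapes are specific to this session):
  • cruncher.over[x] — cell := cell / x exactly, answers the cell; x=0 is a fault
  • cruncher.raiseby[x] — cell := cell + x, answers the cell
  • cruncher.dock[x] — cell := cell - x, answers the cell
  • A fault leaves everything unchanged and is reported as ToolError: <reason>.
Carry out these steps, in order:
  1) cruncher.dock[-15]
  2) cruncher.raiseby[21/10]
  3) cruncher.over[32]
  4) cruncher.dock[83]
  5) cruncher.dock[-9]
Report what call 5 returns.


-- cruncher.dock(x='-15') : 15
-- cruncher.raiseby(x='21/10') : 171/10
-- cruncher.over(x='32') : 171/320
-- cruncher.dock(x='83') : -26389/320
-- cruncher.dock(x='-9') : -23509/320

Answer: -23509/320


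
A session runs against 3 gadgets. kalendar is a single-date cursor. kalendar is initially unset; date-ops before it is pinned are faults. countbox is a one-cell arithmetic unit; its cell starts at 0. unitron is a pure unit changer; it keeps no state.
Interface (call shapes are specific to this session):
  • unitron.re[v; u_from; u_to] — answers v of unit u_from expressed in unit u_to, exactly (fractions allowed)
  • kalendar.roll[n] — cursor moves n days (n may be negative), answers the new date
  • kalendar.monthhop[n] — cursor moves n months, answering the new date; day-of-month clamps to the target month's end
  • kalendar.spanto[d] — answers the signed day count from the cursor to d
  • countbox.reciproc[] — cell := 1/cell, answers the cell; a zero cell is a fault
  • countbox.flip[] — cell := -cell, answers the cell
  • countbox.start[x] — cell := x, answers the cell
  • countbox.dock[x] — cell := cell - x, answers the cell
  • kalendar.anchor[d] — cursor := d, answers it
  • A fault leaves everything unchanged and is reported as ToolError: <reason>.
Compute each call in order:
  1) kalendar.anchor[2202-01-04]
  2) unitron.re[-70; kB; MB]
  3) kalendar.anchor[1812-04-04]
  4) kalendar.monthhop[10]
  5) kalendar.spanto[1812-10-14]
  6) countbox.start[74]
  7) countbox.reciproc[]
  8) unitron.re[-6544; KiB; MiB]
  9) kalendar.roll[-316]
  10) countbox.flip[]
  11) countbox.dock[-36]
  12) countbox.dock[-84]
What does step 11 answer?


Answer: 2663/74

Derivation:
Next I call kalendar.anchor on d: 2202-01-04, and get 2202-01-04.
I use unitron.re on v: -70, u_from: kB, u_to: MB, yielding -7/100.
Now I run kalendar.anchor on d: 1812-04-04, and observe 1812-04-04.
Then kalendar.monthhop on n: 10, → 1813-02-04.
Invoking kalendar.spanto on d: 1812-10-14, and get -113.
I use countbox.start on x: 74: 74.
I call countbox.reciproc(): 1/74.
Then unitron.re on v: -6544, u_from: KiB, u_to: MiB, and see -409/64.
Then kalendar.roll on n: -316, which returns 1812-03-25.
Now I run countbox.flip(), which returns -1/74.
Now I run countbox.dock on x: -36, which returns 2663/74.
Now I run countbox.dock on x: -84, — result: 8879/74.


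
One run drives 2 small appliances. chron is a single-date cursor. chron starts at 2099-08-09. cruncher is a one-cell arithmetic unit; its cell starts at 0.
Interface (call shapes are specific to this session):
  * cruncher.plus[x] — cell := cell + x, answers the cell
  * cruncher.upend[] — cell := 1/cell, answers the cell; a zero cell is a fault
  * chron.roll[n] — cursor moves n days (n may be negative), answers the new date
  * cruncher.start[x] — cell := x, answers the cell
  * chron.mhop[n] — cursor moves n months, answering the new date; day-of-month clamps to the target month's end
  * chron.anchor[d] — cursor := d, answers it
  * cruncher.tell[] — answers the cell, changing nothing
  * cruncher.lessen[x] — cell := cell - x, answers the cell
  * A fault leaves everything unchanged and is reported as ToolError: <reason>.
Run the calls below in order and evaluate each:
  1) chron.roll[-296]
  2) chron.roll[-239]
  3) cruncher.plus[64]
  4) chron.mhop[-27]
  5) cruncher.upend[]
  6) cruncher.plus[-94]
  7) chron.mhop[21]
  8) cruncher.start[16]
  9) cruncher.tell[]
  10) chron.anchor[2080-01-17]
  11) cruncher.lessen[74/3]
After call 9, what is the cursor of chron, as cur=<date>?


Answer: cur=2097-08-20

Derivation:
% roll n→-296
  2098-10-17
% roll n→-239
  2098-02-20
% plus x→64
  64
% mhop n→-27
  2095-11-20
% upend
  1/64
% plus x→-94
  -6015/64
% mhop n→21
  2097-08-20
% start x→16
  16
% tell
  16
% anchor d→2080-01-17
  2080-01-17
% lessen x→74/3
  -26/3


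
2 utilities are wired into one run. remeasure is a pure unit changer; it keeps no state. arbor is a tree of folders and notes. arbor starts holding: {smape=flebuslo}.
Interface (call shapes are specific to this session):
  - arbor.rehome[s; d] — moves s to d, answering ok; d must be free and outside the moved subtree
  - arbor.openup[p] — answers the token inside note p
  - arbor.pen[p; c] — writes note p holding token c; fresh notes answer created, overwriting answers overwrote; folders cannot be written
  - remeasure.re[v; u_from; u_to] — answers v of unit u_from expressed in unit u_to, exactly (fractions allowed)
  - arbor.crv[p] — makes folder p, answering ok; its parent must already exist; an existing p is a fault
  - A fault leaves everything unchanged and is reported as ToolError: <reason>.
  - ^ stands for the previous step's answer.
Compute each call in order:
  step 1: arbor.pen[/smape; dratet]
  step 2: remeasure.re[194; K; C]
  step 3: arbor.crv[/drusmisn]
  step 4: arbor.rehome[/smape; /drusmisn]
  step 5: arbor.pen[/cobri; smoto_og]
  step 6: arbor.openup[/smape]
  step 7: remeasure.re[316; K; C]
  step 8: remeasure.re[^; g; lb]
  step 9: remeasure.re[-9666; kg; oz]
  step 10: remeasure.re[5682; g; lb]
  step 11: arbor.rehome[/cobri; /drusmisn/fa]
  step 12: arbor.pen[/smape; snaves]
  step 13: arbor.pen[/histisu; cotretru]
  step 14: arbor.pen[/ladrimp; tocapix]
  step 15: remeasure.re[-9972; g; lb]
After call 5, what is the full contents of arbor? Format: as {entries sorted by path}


Answer: {cobri=smoto_og, drusmisn/, smape=dratet}

Derivation:
Step: arbor.pen[p→/smape; c→dratet]
Result: overwrote
Step: remeasure.re[v→194; u_from→K; u_to→C]
Result: -1583/20
Step: arbor.crv[p→/drusmisn]
Result: ok
Step: arbor.rehome[s→/smape; d→/drusmisn]
Result: ToolError: exists
Step: arbor.pen[p→/cobri; c→smoto_og]
Result: created
Step: arbor.openup[p→/smape]
Result: dratet
Step: remeasure.re[v→316; u_from→K; u_to→C]
Result: 857/20
Step: remeasure.re[v→^; u_from→g; u_to→lb]
Result: 4285000/45359237
Step: remeasure.re[v→-9666; u_from→kg; u_to→oz]
Result: -15465600000000/45359237
Step: remeasure.re[v→5682; u_from→g; u_to→lb]
Result: 568200000/45359237
Step: arbor.rehome[s→/cobri; d→/drusmisn/fa]
Result: ok
Step: arbor.pen[p→/smape; c→snaves]
Result: overwrote
Step: arbor.pen[p→/histisu; c→cotretru]
Result: created
Step: arbor.pen[p→/ladrimp; c→tocapix]
Result: created
Step: remeasure.re[v→-9972; u_from→g; u_to→lb]
Result: -997200000/45359237


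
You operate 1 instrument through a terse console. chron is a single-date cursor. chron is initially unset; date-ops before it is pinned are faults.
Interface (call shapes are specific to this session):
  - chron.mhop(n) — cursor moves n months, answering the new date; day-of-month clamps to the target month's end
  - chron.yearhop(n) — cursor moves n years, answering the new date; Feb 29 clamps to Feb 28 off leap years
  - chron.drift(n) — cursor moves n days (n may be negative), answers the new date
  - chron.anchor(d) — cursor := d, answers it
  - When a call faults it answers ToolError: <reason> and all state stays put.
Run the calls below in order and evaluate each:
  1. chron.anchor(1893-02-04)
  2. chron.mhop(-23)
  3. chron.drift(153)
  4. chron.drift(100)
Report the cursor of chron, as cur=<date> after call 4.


Invoking chron.anchor using d: 1893-02-04, which returns 1893-02-04.
Invoking chron.mhop using n: -23, which returns 1891-03-04.
I call chron.drift using n: 153: 1891-08-04.
Invoking chron.drift using n: 100: 1891-11-12.

Answer: cur=1891-11-12


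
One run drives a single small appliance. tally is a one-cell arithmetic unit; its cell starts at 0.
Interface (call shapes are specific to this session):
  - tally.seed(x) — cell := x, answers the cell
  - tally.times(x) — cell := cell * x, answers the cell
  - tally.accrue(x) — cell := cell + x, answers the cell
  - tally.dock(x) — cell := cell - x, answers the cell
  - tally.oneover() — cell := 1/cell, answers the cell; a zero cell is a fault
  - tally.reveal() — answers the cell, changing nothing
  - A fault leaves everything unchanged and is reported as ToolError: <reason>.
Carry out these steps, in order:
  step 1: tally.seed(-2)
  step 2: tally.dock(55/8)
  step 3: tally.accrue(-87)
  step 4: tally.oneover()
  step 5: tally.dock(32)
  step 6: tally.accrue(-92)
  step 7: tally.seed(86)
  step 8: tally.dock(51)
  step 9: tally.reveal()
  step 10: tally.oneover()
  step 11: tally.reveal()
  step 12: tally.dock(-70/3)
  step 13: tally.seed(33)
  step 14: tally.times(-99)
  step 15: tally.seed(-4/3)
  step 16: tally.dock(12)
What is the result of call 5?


> tally.seed x='-2'
= -2
> tally.dock x='55/8'
= -71/8
> tally.accrue x='-87'
= -767/8
> tally.oneover
= -8/767
> tally.dock x='32'
= -24552/767
> tally.accrue x='-92'
= -95116/767
> tally.seed x='86'
= 86
> tally.dock x='51'
= 35
> tally.reveal
= 35
> tally.oneover
= 1/35
> tally.reveal
= 1/35
> tally.dock x='-70/3'
= 2453/105
> tally.seed x='33'
= 33
> tally.times x='-99'
= -3267
> tally.seed x='-4/3'
= -4/3
> tally.dock x='12'
= -40/3

Answer: -24552/767


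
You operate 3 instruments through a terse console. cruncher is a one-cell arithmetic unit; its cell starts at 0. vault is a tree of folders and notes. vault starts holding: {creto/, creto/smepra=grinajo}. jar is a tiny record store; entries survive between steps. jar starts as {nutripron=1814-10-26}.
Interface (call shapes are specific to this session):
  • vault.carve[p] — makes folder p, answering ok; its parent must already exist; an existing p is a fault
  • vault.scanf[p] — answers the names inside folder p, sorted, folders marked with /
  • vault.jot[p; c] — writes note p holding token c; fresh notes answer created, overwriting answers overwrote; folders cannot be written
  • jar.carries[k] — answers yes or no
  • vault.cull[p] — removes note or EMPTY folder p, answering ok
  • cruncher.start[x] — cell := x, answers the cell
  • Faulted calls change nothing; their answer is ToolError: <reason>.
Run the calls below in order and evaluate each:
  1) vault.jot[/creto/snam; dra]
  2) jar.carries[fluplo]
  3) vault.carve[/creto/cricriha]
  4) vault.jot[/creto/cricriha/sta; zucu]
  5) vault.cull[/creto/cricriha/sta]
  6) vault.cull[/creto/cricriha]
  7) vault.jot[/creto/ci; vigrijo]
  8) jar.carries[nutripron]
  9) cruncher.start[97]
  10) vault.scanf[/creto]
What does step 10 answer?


# 1. jot(p=/creto/snam, c=dra) ~> created
# 2. carries(k=fluplo) ~> no
# 3. carve(p=/creto/cricriha) ~> ok
# 4. jot(p=/creto/cricriha/sta, c=zucu) ~> created
# 5. cull(p=/creto/cricriha/sta) ~> ok
# 6. cull(p=/creto/cricriha) ~> ok
# 7. jot(p=/creto/ci, c=vigrijo) ~> created
# 8. carries(k=nutripron) ~> yes
# 9. start(x=97) ~> 97
# 10. scanf(p=/creto) ~> [ci, smepra, snam]

Answer: [ci, smepra, snam]


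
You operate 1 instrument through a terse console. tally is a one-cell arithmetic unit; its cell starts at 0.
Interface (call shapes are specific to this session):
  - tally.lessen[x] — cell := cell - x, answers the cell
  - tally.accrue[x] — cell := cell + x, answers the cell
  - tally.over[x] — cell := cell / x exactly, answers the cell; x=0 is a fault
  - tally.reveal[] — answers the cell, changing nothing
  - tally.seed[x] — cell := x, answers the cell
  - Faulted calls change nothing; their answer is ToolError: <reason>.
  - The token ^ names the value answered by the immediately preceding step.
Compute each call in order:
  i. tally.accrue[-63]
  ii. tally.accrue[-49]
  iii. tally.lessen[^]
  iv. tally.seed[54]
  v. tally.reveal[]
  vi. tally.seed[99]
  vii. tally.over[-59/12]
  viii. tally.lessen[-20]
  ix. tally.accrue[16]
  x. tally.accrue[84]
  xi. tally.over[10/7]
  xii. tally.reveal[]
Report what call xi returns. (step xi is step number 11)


Answer: 20622/295

Derivation:
~$ tally.accrue x→-63
[out] -63
~$ tally.accrue x→-49
[out] -112
~$ tally.lessen x→^
[out] 0
~$ tally.seed x→54
[out] 54
~$ tally.reveal
[out] 54
~$ tally.seed x→99
[out] 99
~$ tally.over x→-59/12
[out] -1188/59
~$ tally.lessen x→-20
[out] -8/59
~$ tally.accrue x→16
[out] 936/59
~$ tally.accrue x→84
[out] 5892/59
~$ tally.over x→10/7
[out] 20622/295
~$ tally.reveal
[out] 20622/295


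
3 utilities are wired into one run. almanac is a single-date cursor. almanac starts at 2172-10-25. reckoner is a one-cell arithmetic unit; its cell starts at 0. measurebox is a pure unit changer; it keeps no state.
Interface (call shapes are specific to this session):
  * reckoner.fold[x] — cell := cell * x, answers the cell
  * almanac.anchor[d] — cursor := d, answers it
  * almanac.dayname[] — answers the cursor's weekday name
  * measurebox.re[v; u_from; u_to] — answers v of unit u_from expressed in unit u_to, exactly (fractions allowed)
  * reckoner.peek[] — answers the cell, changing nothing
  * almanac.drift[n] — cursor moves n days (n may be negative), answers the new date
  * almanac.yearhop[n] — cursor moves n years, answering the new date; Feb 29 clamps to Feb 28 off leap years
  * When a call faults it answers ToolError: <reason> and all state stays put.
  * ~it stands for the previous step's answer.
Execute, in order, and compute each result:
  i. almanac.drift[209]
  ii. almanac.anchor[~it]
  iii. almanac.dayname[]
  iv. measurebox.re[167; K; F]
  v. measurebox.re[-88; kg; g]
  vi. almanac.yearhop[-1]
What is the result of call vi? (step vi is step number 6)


Answer: 2172-05-22

Derivation:
! 1. almanac.drift(n=209) -> 2173-05-22
! 2. almanac.anchor(d=~it) -> 2173-05-22
! 3. almanac.dayname() -> Saturday
! 4. measurebox.re(v=167, u_from=K, u_to=F) -> -15907/100
! 5. measurebox.re(v=-88, u_from=kg, u_to=g) -> -88000
! 6. almanac.yearhop(n=-1) -> 2172-05-22


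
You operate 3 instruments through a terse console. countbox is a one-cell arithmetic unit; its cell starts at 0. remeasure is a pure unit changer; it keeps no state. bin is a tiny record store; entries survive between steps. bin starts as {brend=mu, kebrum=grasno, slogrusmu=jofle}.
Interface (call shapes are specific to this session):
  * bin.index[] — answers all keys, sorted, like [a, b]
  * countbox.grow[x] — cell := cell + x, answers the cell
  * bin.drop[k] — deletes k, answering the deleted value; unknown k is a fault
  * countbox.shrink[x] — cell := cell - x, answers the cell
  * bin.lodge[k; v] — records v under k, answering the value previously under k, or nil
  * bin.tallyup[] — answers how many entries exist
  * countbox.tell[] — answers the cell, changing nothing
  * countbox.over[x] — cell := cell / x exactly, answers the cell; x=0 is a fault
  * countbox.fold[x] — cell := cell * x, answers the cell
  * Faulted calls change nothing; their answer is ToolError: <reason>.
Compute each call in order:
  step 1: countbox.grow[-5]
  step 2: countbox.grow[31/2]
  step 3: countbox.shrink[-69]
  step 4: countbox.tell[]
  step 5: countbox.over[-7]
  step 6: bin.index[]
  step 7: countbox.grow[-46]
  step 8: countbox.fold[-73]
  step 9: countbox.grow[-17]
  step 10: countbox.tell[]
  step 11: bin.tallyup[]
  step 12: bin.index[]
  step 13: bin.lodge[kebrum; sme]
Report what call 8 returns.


==> countbox.grow(x=-5)
<== -5
==> countbox.grow(x=31/2)
<== 21/2
==> countbox.shrink(x=-69)
<== 159/2
==> countbox.tell()
<== 159/2
==> countbox.over(x=-7)
<== -159/14
==> bin.index()
<== [brend, kebrum, slogrusmu]
==> countbox.grow(x=-46)
<== -803/14
==> countbox.fold(x=-73)
<== 58619/14
==> countbox.grow(x=-17)
<== 58381/14
==> countbox.tell()
<== 58381/14
==> bin.tallyup()
<== 3
==> bin.index()
<== [brend, kebrum, slogrusmu]
==> bin.lodge(k=kebrum, v=sme)
<== grasno

Answer: 58619/14


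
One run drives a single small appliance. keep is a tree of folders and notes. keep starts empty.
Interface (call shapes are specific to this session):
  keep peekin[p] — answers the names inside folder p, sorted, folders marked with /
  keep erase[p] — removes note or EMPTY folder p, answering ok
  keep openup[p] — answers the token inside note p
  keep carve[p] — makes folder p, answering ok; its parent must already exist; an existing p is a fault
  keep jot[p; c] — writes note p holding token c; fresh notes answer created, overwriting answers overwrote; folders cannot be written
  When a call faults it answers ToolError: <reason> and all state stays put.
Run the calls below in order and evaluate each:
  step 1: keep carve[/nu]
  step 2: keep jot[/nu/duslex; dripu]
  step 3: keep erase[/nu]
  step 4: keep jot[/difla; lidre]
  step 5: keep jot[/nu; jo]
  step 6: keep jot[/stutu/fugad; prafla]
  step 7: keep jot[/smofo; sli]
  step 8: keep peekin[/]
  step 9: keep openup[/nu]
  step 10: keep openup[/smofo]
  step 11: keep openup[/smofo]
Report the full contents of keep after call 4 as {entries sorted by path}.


;; 1. keep carve(/nu) => ok
;; 2. keep jot(/nu/duslex, dripu) => created
;; 3. keep erase(/nu) => ToolError: not empty
;; 4. keep jot(/difla, lidre) => created
;; 5. keep jot(/nu, jo) => ToolError: is a directory
;; 6. keep jot(/stutu/fugad, prafla) => ToolError: no parent
;; 7. keep jot(/smofo, sli) => created
;; 8. keep peekin(/) => [difla, nu/, smofo]
;; 9. keep openup(/nu) => ToolError: is a directory
;; 10. keep openup(/smofo) => sli
;; 11. keep openup(/smofo) => sli

Answer: {difla=lidre, nu/, nu/duslex=dripu}


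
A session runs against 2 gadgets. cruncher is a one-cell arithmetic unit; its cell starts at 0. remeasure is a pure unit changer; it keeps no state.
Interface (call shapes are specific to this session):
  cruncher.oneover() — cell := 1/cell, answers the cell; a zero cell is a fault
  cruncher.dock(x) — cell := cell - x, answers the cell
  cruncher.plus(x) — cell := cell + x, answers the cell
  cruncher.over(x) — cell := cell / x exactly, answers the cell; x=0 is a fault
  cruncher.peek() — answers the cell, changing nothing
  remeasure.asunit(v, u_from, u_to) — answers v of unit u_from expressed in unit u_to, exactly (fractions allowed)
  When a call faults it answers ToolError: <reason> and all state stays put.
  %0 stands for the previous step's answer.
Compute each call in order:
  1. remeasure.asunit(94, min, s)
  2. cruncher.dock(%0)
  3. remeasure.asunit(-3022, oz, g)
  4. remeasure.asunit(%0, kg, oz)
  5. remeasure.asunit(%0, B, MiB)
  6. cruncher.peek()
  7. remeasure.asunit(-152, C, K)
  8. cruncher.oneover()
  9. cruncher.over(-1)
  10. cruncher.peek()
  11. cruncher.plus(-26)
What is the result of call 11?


Answer: -146639/5640

Derivation:
Step: remeasure.asunit[94; min; s]
Result: 5640
Step: cruncher.dock[%0]
Result: -5640
Step: remeasure.asunit[-3022; oz; g]
Result: -68537807107/800000
Step: remeasure.asunit[%0; kg; oz]
Result: -3022000
Step: remeasure.asunit[%0; B; MiB]
Result: -188875/65536
Step: cruncher.peek[]
Result: -5640
Step: remeasure.asunit[-152; C; K]
Result: 2423/20
Step: cruncher.oneover[]
Result: -1/5640
Step: cruncher.over[-1]
Result: 1/5640
Step: cruncher.peek[]
Result: 1/5640
Step: cruncher.plus[-26]
Result: -146639/5640


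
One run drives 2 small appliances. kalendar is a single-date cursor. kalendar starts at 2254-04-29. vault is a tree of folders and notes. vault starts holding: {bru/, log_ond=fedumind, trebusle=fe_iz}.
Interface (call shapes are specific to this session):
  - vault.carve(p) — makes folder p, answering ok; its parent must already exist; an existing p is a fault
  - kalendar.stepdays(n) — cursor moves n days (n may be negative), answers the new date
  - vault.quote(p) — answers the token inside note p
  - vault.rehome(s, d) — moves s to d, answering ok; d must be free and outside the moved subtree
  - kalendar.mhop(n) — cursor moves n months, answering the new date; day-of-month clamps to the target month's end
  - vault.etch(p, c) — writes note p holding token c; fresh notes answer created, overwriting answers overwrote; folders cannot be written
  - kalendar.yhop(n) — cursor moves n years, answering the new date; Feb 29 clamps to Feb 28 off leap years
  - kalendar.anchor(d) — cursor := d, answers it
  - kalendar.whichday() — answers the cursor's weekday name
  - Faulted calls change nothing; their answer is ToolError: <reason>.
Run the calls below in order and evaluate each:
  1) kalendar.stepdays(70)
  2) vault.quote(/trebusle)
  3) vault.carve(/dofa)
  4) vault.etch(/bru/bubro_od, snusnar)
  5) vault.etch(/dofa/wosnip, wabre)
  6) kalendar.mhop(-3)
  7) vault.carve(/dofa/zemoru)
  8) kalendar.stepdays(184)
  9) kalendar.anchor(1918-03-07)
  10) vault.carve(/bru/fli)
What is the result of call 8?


Answer: 2254-10-09

Derivation:
% kalendar.stepdays(n=70) : 2254-07-08
% vault.quote(p=/trebusle) : fe_iz
% vault.carve(p=/dofa) : ok
% vault.etch(p=/bru/bubro_od, c=snusnar) : created
% vault.etch(p=/dofa/wosnip, c=wabre) : created
% kalendar.mhop(n=-3) : 2254-04-08
% vault.carve(p=/dofa/zemoru) : ok
% kalendar.stepdays(n=184) : 2254-10-09
% kalendar.anchor(d=1918-03-07) : 1918-03-07
% vault.carve(p=/bru/fli) : ok


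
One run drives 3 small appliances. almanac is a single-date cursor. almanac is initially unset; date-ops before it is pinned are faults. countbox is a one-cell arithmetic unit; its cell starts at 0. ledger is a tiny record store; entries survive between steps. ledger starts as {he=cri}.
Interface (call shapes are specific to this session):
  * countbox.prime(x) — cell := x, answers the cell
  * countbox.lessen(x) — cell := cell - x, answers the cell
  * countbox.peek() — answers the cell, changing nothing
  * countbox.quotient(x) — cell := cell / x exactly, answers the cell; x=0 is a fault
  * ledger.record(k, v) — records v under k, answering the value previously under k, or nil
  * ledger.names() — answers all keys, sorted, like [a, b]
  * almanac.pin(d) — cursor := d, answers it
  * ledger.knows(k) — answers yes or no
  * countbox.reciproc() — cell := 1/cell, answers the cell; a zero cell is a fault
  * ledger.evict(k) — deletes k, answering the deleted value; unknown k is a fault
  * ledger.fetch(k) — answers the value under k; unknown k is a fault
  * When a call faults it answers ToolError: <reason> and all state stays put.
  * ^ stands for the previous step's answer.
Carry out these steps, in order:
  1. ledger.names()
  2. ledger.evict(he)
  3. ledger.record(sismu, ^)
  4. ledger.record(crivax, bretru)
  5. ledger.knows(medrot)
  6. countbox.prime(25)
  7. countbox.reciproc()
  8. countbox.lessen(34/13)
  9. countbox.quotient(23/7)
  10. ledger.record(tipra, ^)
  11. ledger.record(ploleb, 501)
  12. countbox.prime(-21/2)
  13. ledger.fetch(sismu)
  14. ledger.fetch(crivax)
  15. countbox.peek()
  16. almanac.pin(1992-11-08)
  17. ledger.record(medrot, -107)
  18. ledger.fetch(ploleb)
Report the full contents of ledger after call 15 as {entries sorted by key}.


# 1. ledger.names() : [he]
# 2. ledger.evict(k→he) : cri
# 3. ledger.record(k→sismu, v→^) : nil
# 4. ledger.record(k→crivax, v→bretru) : nil
# 5. ledger.knows(k→medrot) : no
# 6. countbox.prime(x→25) : 25
# 7. countbox.reciproc() : 1/25
# 8. countbox.lessen(x→34/13) : -837/325
# 9. countbox.quotient(x→23/7) : -5859/7475
# 10. ledger.record(k→tipra, v→^) : nil
# 11. ledger.record(k→ploleb, v→501) : nil
# 12. countbox.prime(x→-21/2) : -21/2
# 13. ledger.fetch(k→sismu) : cri
# 14. ledger.fetch(k→crivax) : bretru
# 15. countbox.peek() : -21/2
# 16. almanac.pin(d→1992-11-08) : 1992-11-08
# 17. ledger.record(k→medrot, v→-107) : nil
# 18. ledger.fetch(k→ploleb) : 501

Answer: {crivax=bretru, ploleb=501, sismu=cri, tipra=-5859/7475}


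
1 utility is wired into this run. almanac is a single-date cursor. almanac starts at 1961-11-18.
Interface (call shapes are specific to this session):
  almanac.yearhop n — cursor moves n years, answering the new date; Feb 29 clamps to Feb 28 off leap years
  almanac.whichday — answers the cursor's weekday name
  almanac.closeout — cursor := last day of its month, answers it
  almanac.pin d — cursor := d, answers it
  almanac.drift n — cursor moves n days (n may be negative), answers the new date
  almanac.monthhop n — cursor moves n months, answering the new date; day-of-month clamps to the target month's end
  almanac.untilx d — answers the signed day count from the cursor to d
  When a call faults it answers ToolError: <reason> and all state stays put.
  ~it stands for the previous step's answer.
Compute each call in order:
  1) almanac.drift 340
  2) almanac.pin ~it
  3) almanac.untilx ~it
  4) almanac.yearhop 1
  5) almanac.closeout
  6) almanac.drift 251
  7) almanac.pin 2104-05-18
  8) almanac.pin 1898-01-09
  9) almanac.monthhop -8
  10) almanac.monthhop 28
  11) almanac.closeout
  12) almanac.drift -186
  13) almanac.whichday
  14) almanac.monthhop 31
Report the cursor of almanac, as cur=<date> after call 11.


I use almanac.drift(n=340), yielding 1962-10-24.
I try almanac.pin(d=~it), and get 1962-10-24.
Calling almanac.untilx(d=~it), and get 0.
Calling almanac.yearhop(n=1), and see 1963-10-24.
I call almanac.closeout, and see 1963-10-31.
I call almanac.drift(n=251), and observe 1964-07-08.
Invoking almanac.pin(d=2104-05-18), giving 2104-05-18.
Invoking almanac.pin(d=1898-01-09), giving 1898-01-09.
Invoking almanac.monthhop(n=-8), which returns 1897-05-09.
I run almanac.monthhop(n=28), giving 1899-09-09.
I use almanac.closeout(), and get 1899-09-30.
I invoke almanac.drift(n=-186), yielding 1899-03-28.
Invoking almanac.whichday, and get Tuesday.
I call almanac.monthhop(n=31): 1901-10-28.

Answer: cur=1899-09-30


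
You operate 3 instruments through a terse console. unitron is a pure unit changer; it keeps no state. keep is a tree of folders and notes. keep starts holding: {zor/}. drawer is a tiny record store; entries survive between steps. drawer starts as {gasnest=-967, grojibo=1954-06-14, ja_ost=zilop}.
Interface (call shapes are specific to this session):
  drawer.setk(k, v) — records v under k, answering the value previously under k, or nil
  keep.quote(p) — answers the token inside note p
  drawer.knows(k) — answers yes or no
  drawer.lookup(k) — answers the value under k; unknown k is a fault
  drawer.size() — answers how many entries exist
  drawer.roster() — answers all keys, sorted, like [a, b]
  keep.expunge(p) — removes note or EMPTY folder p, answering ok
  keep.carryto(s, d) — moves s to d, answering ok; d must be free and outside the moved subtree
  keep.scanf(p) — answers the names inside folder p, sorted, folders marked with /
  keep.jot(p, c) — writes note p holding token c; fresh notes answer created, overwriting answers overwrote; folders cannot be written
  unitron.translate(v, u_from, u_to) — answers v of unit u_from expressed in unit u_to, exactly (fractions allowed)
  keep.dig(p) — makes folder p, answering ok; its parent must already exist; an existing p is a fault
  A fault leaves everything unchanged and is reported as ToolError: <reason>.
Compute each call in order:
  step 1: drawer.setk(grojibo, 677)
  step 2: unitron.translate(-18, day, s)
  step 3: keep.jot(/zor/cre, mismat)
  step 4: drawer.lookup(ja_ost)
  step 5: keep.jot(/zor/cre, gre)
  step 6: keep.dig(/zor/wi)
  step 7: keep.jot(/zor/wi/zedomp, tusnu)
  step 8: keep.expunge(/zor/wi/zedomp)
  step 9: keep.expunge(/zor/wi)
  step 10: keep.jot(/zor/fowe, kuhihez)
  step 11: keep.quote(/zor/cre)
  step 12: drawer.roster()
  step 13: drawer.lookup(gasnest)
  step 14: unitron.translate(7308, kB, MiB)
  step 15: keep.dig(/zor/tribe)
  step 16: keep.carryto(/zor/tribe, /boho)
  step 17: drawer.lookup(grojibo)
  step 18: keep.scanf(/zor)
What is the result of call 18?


Answer: [cre, fowe]

Derivation:
>>> drawer.setk k→grojibo v→677
  1954-06-14
>>> unitron.translate v→-18 u_from→day u_to→s
  -1555200
>>> keep.jot p→/zor/cre c→mismat
  created
>>> drawer.lookup k→ja_ost
  zilop
>>> keep.jot p→/zor/cre c→gre
  overwrote
>>> keep.dig p→/zor/wi
  ok
>>> keep.jot p→/zor/wi/zedomp c→tusnu
  created
>>> keep.expunge p→/zor/wi/zedomp
  ok
>>> keep.expunge p→/zor/wi
  ok
>>> keep.jot p→/zor/fowe c→kuhihez
  created
>>> keep.quote p→/zor/cre
  gre
>>> drawer.roster
  [gasnest, grojibo, ja_ost]
>>> drawer.lookup k→gasnest
  -967
>>> unitron.translate v→7308 u_from→kB u_to→MiB
  228375/32768
>>> keep.dig p→/zor/tribe
  ok
>>> keep.carryto s→/zor/tribe d→/boho
  ok
>>> drawer.lookup k→grojibo
  677
>>> keep.scanf p→/zor
  [cre, fowe]


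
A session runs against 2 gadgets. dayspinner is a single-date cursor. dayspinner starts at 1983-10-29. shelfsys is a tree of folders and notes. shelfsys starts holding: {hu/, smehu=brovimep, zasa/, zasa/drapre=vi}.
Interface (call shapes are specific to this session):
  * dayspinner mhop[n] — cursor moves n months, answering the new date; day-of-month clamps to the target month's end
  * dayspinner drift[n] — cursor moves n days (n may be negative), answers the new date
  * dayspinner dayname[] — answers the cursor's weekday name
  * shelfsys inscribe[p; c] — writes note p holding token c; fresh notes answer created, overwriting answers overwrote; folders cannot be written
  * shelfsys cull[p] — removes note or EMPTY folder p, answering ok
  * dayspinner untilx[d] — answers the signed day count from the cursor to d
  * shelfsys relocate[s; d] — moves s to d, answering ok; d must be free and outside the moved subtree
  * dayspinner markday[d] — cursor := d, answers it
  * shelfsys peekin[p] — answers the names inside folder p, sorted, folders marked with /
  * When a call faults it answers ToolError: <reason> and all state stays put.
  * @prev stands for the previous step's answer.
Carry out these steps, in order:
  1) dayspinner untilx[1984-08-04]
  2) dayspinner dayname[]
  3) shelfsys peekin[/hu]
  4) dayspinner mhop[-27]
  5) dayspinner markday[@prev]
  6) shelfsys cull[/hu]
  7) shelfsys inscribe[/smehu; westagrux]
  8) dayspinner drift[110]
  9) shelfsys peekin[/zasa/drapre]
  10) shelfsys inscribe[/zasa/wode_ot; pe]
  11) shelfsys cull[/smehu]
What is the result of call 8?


% 1. dayspinner untilx(d: 1984-08-04) => 280
% 2. dayspinner dayname() => Saturday
% 3. shelfsys peekin(p: /hu) => []
% 4. dayspinner mhop(n: -27) => 1981-07-29
% 5. dayspinner markday(d: @prev) => 1981-07-29
% 6. shelfsys cull(p: /hu) => ok
% 7. shelfsys inscribe(p: /smehu, c: westagrux) => overwrote
% 8. dayspinner drift(n: 110) => 1981-11-16
% 9. shelfsys peekin(p: /zasa/drapre) => ToolError: not a directory
% 10. shelfsys inscribe(p: /zasa/wode_ot, c: pe) => created
% 11. shelfsys cull(p: /smehu) => ok

Answer: 1981-11-16
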